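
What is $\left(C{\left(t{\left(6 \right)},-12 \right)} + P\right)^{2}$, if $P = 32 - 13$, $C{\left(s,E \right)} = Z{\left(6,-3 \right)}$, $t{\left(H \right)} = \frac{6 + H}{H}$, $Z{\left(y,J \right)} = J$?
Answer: $256$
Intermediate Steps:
$t{\left(H \right)} = \frac{6 + H}{H}$
$C{\left(s,E \right)} = -3$
$P = 19$
$\left(C{\left(t{\left(6 \right)},-12 \right)} + P\right)^{2} = \left(-3 + 19\right)^{2} = 16^{2} = 256$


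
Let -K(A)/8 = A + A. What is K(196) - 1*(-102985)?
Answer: 99849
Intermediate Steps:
K(A) = -16*A (K(A) = -8*(A + A) = -16*A)
K(196) - 1*(-102985) = -16*196 - 1*(-102985) = -3136 + 102985 = 99849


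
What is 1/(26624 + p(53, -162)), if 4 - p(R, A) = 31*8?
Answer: 1/26380 ≈ 3.7908e-5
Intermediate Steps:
p(R, A) = -244 (p(R, A) = 4 - 31*8 = 4 - 1*248 = 4 - 248 = -244)
1/(26624 + p(53, -162)) = 1/(26624 - 244) = 1/26380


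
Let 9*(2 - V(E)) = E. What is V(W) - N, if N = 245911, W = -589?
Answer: -2212592/9 ≈ -2.4584e+5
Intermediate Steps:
V(E) = 2 - E/9
V(W) - N = (2 - 1/9*(-589)) - 1*245911 = (2 + 589/9) - 245911 = 607/9 - 245911 = -2212592/9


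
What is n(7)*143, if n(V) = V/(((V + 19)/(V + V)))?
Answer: 539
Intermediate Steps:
n(V) = 2*V²/(19 + V) (n(V) = V/(((19 + V)/((2*V)))) = V/(((19 + V)*(1/(2*V)))) = V/(((19 + V)/(2*V))) = V*(2*V/(19 + V)) = 2*V²/(19 + V))
n(7)*143 = (2*7²/(19 + 7))*143 = (2*49/26)*143 = (2*49*(1/26))*143 = (49/13)*143 = 539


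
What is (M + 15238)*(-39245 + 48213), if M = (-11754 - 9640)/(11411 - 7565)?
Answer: 262690449736/1923 ≈ 1.3660e+8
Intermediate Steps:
M = -10697/1923 (M = -21394/3846 = -21394*1/3846 = -10697/1923 ≈ -5.5627)
(M + 15238)*(-39245 + 48213) = (-10697/1923 + 15238)*(-39245 + 48213) = (29291977/1923)*8968 = 262690449736/1923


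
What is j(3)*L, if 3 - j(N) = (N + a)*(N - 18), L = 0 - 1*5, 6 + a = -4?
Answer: 510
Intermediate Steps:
a = -10 (a = -6 - 4 = -10)
L = -5 (L = 0 - 5 = -5)
j(N) = 3 - (-18 + N)*(-10 + N) (j(N) = 3 - (N - 10)*(N - 18) = 3 - (-10 + N)*(-18 + N) = 3 - (-18 + N)*(-10 + N))
j(3)*L = (-177 - 1*3² + 28*3)*(-5) = (-177 - 1*9 + 84)*(-5) = (-177 - 9 + 84)*(-5) = -102*(-5) = 510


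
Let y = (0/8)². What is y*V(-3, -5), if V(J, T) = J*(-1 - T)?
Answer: 0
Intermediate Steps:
y = 0 (y = (0*(⅛))² = 0² = 0)
y*V(-3, -5) = 0*(-1*(-3)*(1 - 5)) = 0*(-1*(-3)*(-4)) = 0*(-12) = 0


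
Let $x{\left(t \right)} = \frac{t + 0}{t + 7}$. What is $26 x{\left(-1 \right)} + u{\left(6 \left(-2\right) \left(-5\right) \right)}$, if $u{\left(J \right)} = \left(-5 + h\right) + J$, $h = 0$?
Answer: $\frac{152}{3} \approx 50.667$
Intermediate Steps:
$x{\left(t \right)} = \frac{t}{7 + t}$
$u{\left(J \right)} = -5 + J$ ($u{\left(J \right)} = \left(-5 + 0\right) + J = -5 + J$)
$26 x{\left(-1 \right)} + u{\left(6 \left(-2\right) \left(-5\right) \right)} = 26 \left(- \frac{1}{7 - 1}\right) - \left(5 - 6 \left(-2\right) \left(-5\right)\right) = 26 \left(- \frac{1}{6}\right) - -55 = 26 \left(\left(-1\right) \frac{1}{6}\right) + \left(-5 + 60\right) = 26 \left(- \frac{1}{6}\right) + 55 = - \frac{13}{3} + 55 = \frac{152}{3}$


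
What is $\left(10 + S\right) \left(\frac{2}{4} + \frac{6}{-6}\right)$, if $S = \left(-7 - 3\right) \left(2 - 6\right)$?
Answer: $-25$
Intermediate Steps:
$S = 40$ ($S = \left(-10\right) \left(-4\right) = 40$)
$\left(10 + S\right) \left(\frac{2}{4} + \frac{6}{-6}\right) = \left(10 + 40\right) \left(\frac{2}{4} + \frac{6}{-6}\right) = 50 \left(2 \cdot \frac{1}{4} + 6 \left(- \frac{1}{6}\right)\right) = 50 \left(\frac{1}{2} - 1\right) = 50 \left(- \frac{1}{2}\right) = -25$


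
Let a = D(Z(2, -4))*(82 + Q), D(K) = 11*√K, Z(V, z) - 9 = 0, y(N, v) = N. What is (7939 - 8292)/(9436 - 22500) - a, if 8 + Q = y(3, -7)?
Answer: -33195271/13064 ≈ -2541.0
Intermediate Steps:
Z(V, z) = 9 (Z(V, z) = 9 + 0 = 9)
Q = -5 (Q = -8 + 3 = -5)
a = 2541 (a = (11*√9)*(82 - 5) = (11*3)*77 = 33*77 = 2541)
(7939 - 8292)/(9436 - 22500) - a = (7939 - 8292)/(9436 - 22500) - 1*2541 = -353/(-13064) - 2541 = -353*(-1/13064) - 2541 = 353/13064 - 2541 = -33195271/13064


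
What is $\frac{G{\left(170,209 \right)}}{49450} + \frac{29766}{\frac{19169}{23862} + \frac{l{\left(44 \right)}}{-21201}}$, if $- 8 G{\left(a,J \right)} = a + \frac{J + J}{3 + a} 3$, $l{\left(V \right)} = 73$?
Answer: $\frac{4771251335271781903}{128215035883650} \approx 37213.0$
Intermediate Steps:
$G{\left(a,J \right)} = - \frac{a}{8} - \frac{3 J}{4 \left(3 + a\right)}$ ($G{\left(a,J \right)} = - \frac{a + \frac{J + J}{3 + a} 3}{8} = - \frac{a + \frac{2 J}{3 + a} 3}{8} = - \frac{a + \frac{6 J}{3 + a}}{8} = - \frac{a}{8} - \frac{3 J}{4 \left(3 + a\right)}$)
$\frac{G{\left(170,209 \right)}}{49450} + \frac{29766}{\frac{19169}{23862} + \frac{l{\left(44 \right)}}{-21201}} = \frac{\frac{1}{8} \frac{1}{3 + 170} \left(- 170^{2} - 1254 - 510\right)}{49450} + \frac{29766}{\frac{19169}{23862} + \frac{73}{-21201}} = \frac{\left(-1\right) 28900 - 1254 - 510}{8 \cdot 173} \cdot \frac{1}{49450} + \frac{29766}{19169 \cdot \frac{1}{23862} + 73 \left(- \frac{1}{21201}\right)} = \frac{1}{8} \cdot \frac{1}{173} \left(-28900 - 1254 - 510\right) \frac{1}{49450} + \frac{29766}{\frac{19169}{23862} - \frac{73}{21201}} = \frac{1}{8} \cdot \frac{1}{173} \left(-30664\right) \frac{1}{49450} + \frac{29766}{\frac{44962227}{56210918}} = \left(- \frac{3833}{173}\right) \frac{1}{49450} + 29766 \cdot \frac{56210918}{44962227} = - \frac{3833}{8554850} + \frac{557724728396}{14987409} = \frac{4771251335271781903}{128215035883650}$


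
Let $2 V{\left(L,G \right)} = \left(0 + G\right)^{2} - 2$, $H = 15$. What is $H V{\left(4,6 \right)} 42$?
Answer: $10710$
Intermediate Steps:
$V{\left(L,G \right)} = -1 + \frac{G^{2}}{2}$ ($V{\left(L,G \right)} = \frac{\left(0 + G\right)^{2} - 2}{2} = \frac{G^{2} - 2}{2} = \frac{-2 + G^{2}}{2} = -1 + \frac{G^{2}}{2}$)
$H V{\left(4,6 \right)} 42 = 15 \left(-1 + \frac{6^{2}}{2}\right) 42 = 15 \left(-1 + \frac{1}{2} \cdot 36\right) 42 = 15 \left(-1 + 18\right) 42 = 15 \cdot 17 \cdot 42 = 255 \cdot 42 = 10710$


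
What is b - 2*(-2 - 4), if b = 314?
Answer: 326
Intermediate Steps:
b - 2*(-2 - 4) = 314 - 2*(-2 - 4) = 314 - 2*(-6) = 314 + 12 = 326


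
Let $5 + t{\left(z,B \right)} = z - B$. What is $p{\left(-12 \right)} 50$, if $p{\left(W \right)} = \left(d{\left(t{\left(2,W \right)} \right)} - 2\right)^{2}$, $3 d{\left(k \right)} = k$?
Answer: $50$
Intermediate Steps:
$t{\left(z,B \right)} = -5 + z - B$ ($t{\left(z,B \right)} = -5 - \left(B - z\right) = -5 + z - B$)
$d{\left(k \right)} = \frac{k}{3}$
$p{\left(W \right)} = \left(-3 - \frac{W}{3}\right)^{2}$ ($p{\left(W \right)} = \left(\frac{-5 + 2 - W}{3} - 2\right)^{2} = \left(\frac{-3 - W}{3} - 2\right)^{2} = \left(\left(-1 - \frac{W}{3}\right) - 2\right)^{2} = \left(-3 - \frac{W}{3}\right)^{2}$)
$p{\left(-12 \right)} 50 = \frac{\left(9 - 12\right)^{2}}{9} \cdot 50 = \frac{\left(-3\right)^{2}}{9} \cdot 50 = \frac{1}{9} \cdot 9 \cdot 50 = 1 \cdot 50 = 50$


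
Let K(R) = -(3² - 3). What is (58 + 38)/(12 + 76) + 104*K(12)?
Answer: -6852/11 ≈ -622.91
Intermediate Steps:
K(R) = -6 (K(R) = -(9 - 3) = -1*6 = -6)
(58 + 38)/(12 + 76) + 104*K(12) = (58 + 38)/(12 + 76) + 104*(-6) = 96/88 - 624 = 96*(1/88) - 624 = 12/11 - 624 = -6852/11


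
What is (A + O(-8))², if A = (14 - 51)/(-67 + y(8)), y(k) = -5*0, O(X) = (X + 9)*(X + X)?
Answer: 1071225/4489 ≈ 238.63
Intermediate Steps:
O(X) = 2*X*(9 + X) (O(X) = (9 + X)*(2*X) = 2*X*(9 + X))
y(k) = 0
A = 37/67 (A = (14 - 51)/(-67 + 0) = -37/(-67) = -37*(-1/67) = 37/67 ≈ 0.55224)
(A + O(-8))² = (37/67 + 2*(-8)*(9 - 8))² = (37/67 + 2*(-8)*1)² = (37/67 - 16)² = (-1035/67)² = 1071225/4489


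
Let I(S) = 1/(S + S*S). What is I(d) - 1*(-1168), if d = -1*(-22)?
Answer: 591009/506 ≈ 1168.0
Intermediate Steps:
d = 22
I(S) = 1/(S + S²)
I(d) - 1*(-1168) = 1/(22*(1 + 22)) - 1*(-1168) = (1/22)/23 + 1168 = (1/22)*(1/23) + 1168 = 1/506 + 1168 = 591009/506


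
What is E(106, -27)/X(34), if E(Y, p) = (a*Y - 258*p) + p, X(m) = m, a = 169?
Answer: 24853/34 ≈ 730.97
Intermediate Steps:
E(Y, p) = -257*p + 169*Y (E(Y, p) = (169*Y - 258*p) + p = (-258*p + 169*Y) + p = -257*p + 169*Y)
E(106, -27)/X(34) = (-257*(-27) + 169*106)/34 = (6939 + 17914)*(1/34) = 24853*(1/34) = 24853/34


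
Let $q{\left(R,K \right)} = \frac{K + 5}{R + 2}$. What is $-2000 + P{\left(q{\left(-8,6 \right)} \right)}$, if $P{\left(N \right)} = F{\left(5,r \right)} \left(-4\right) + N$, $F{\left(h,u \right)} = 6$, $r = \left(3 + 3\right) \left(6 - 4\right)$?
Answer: $- \frac{12155}{6} \approx -2025.8$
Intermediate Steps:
$r = 12$ ($r = 6 \cdot 2 = 12$)
$q{\left(R,K \right)} = \frac{5 + K}{2 + R}$
$P{\left(N \right)} = -24 + N$ ($P{\left(N \right)} = 6 \left(-4\right) + N = -24 + N$)
$-2000 + P{\left(q{\left(-8,6 \right)} \right)} = -2000 - \left(24 - \frac{5 + 6}{2 - 8}\right) = -2000 - \left(24 - \frac{1}{-6} \cdot 11\right) = -2000 - \frac{155}{6} = - \frac{12155}{6}$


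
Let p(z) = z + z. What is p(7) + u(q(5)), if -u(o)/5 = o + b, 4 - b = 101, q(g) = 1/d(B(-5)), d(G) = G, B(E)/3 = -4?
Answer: 5993/12 ≈ 499.42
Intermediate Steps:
B(E) = -12 (B(E) = 3*(-4) = -12)
q(g) = -1/12 (q(g) = 1/(-12) = -1/12)
p(z) = 2*z
b = -97 (b = 4 - 1*101 = 4 - 101 = -97)
u(o) = 485 - 5*o (u(o) = -5*(o - 97) = -5*(-97 + o) = 485 - 5*o)
p(7) + u(q(5)) = 2*7 + (485 - 5*(-1/12)) = 14 + (485 + 5/12) = 14 + 5825/12 = 5993/12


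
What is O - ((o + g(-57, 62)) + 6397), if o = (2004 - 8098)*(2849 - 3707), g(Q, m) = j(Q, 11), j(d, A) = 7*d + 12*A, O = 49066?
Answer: -5185716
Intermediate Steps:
g(Q, m) = 132 + 7*Q (g(Q, m) = 7*Q + 12*11 = 7*Q + 132 = 132 + 7*Q)
o = 5228652 (o = -6094*(-858) = 5228652)
O - ((o + g(-57, 62)) + 6397) = 49066 - ((5228652 + (132 + 7*(-57))) + 6397) = 49066 - ((5228652 + (132 - 399)) + 6397) = 49066 - ((5228652 - 267) + 6397) = 49066 - (5228385 + 6397) = 49066 - 1*5234782 = 49066 - 5234782 = -5185716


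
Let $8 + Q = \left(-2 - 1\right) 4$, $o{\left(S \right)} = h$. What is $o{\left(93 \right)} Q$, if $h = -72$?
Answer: $1440$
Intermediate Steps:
$o{\left(S \right)} = -72$
$Q = -20$ ($Q = -8 + \left(-2 - 1\right) 4 = -8 - 12 = -20$)
$o{\left(93 \right)} Q = \left(-72\right) \left(-20\right) = 1440$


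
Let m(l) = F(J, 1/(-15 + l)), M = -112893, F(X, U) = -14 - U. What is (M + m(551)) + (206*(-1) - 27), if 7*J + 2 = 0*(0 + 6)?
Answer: -60643041/536 ≈ -1.1314e+5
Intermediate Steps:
J = -2/7 (J = -2/7 + (0*(0 + 6))/7 = -2/7 + (0*6)/7 = -2/7 + (⅐)*0 = -2/7 + 0 = -2/7 ≈ -0.28571)
m(l) = -14 - 1/(-15 + l)
(M + m(551)) + (206*(-1) - 27) = (-112893 + (209 - 14*551)/(-15 + 551)) + (206*(-1) - 27) = (-112893 + (209 - 7714)/536) + (-206 - 27) = (-112893 + (1/536)*(-7505)) - 233 = (-112893 - 7505/536) - 233 = -60518153/536 - 233 = -60643041/536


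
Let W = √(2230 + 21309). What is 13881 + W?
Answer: 13881 + √23539 ≈ 14034.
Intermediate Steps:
W = √23539 ≈ 153.42
13881 + W = 13881 + √23539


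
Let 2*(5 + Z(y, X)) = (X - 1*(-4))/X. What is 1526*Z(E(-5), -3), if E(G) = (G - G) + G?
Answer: -23653/3 ≈ -7884.3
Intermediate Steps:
E(G) = G (E(G) = 0 + G = G)
Z(y, X) = -5 + (4 + X)/(2*X) (Z(y, X) = -5 + ((X - 1*(-4))/X)/2 = -5 + ((X + 4)/X)/2 = -5 + ((4 + X)/X)/2 = -5 + (4 + X)/(2*X))
1526*Z(E(-5), -3) = 1526*(-9/2 + 2/(-3)) = 1526*(-9/2 + 2*(-⅓)) = 1526*(-9/2 - ⅔) = 1526*(-31/6) = -23653/3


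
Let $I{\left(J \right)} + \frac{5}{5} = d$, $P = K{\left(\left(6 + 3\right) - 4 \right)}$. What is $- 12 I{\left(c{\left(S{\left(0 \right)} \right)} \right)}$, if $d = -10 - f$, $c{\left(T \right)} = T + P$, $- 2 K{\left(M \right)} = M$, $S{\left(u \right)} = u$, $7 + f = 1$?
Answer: $60$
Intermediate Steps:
$f = -6$ ($f = -7 + 1 = -6$)
$K{\left(M \right)} = - \frac{M}{2}$
$P = - \frac{5}{2}$ ($P = - \frac{\left(6 + 3\right) - 4}{2} = - \frac{9 - 4}{2} = \left(- \frac{1}{2}\right) 5 = - \frac{5}{2} \approx -2.5$)
$c{\left(T \right)} = - \frac{5}{2} + T$ ($c{\left(T \right)} = T - \frac{5}{2} = - \frac{5}{2} + T$)
$d = -4$ ($d = -10 - -6 = -10 + 6 = -4$)
$I{\left(J \right)} = -5$ ($I{\left(J \right)} = -1 - 4 = -5$)
$- 12 I{\left(c{\left(S{\left(0 \right)} \right)} \right)} = \left(-12\right) \left(-5\right) = 60$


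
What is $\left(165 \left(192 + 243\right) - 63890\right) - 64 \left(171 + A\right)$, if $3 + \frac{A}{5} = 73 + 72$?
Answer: $-48499$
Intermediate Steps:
$A = 710$ ($A = -15 + 5 \left(73 + 72\right) = -15 + 5 \cdot 145 = -15 + 725 = 710$)
$\left(165 \left(192 + 243\right) - 63890\right) - 64 \left(171 + A\right) = \left(165 \left(192 + 243\right) - 63890\right) - 64 \left(171 + 710\right) = \left(165 \cdot 435 + \left(-149333 + 85443\right)\right) - 56384 = \left(71775 - 63890\right) - 56384 = 7885 - 56384 = -48499$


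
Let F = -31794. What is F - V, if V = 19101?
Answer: -50895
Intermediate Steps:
F - V = -31794 - 1*19101 = -31794 - 19101 = -50895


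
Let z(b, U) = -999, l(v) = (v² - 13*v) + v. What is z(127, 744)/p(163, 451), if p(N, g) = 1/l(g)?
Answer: -197791011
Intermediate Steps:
l(v) = v² - 12*v
p(N, g) = 1/(g*(-12 + g))
z(127, 744)/p(163, 451) = -999/(1/(451*(-12 + 451))) = -999/((1/451)/439) = -999/((1/451)*(1/439)) = -999/1/197989 = -999*197989 = -197791011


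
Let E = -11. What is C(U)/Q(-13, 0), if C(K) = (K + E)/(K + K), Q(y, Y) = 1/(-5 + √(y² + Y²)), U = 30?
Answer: 38/15 ≈ 2.5333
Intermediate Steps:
Q(y, Y) = 1/(-5 + √(Y² + y²))
C(K) = (-11 + K)/(2*K) (C(K) = (K - 11)/(K + K) = (-11 + K)/((2*K)) = (-11 + K)*(1/(2*K)) = (-11 + K)/(2*K))
C(U)/Q(-13, 0) = ((½)*(-11 + 30)/30)/(1/(-5 + √(0² + (-13)²))) = ((½)*(1/30)*19)/(1/(-5 + √(0 + 169))) = 19/(60*(1/(-5 + √169))) = 19/(60*(1/(-5 + 13))) = 19/(60*(1/8)) = 19/(60*(⅛)) = (19/60)*8 = 38/15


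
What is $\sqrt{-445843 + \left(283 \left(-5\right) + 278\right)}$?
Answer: $2 i \sqrt{111745} \approx 668.57 i$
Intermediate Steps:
$\sqrt{-445843 + \left(283 \left(-5\right) + 278\right)} = \sqrt{-445843 + \left(-1415 + 278\right)} = \sqrt{-445843 - 1137} = \sqrt{-446980} = 2 i \sqrt{111745}$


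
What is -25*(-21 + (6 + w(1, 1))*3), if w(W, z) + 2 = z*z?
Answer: 150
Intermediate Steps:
w(W, z) = -2 + z² (w(W, z) = -2 + z*z = -2 + z²)
-25*(-21 + (6 + w(1, 1))*3) = -25*(-21 + (6 + (-2 + 1²))*3) = -25*(-21 + (6 + (-2 + 1))*3) = -25*(-21 + (6 - 1)*3) = -25*(-21 + 5*3) = -25*(-21 + 15) = -25*(-6) = 150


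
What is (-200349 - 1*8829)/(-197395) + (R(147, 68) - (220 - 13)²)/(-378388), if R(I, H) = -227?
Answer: 21913358021/18672974815 ≈ 1.1735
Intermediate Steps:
(-200349 - 1*8829)/(-197395) + (R(147, 68) - (220 - 13)²)/(-378388) = (-200349 - 1*8829)/(-197395) + (-227 - (220 - 13)²)/(-378388) = (-200349 - 8829)*(-1/197395) + (-227 - 1*207²)*(-1/378388) = -209178*(-1/197395) + (-227 - 1*42849)*(-1/378388) = 209178/197395 + (-227 - 42849)*(-1/378388) = 209178/197395 - 43076*(-1/378388) = 209178/197395 + 10769/94597 = 21913358021/18672974815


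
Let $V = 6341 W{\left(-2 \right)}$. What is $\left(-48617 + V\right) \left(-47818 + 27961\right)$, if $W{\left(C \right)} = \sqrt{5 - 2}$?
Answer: $965387769 - 125913237 \sqrt{3} \approx 7.473 \cdot 10^{8}$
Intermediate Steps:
$W{\left(C \right)} = \sqrt{3}$
$V = 6341 \sqrt{3} \approx 10983.0$
$\left(-48617 + V\right) \left(-47818 + 27961\right) = \left(-48617 + 6341 \sqrt{3}\right) \left(-47818 + 27961\right) = \left(-48617 + 6341 \sqrt{3}\right) \left(-19857\right) = 965387769 - 125913237 \sqrt{3}$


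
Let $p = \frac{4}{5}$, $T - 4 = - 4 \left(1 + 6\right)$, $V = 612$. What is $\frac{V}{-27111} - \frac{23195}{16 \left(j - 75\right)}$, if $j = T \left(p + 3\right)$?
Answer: $\frac{1045353691}{120155952} \approx 8.7$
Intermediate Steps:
$T = -24$ ($T = 4 - 4 \left(1 + 6\right) = 4 - 28 = -24$)
$p = \frac{4}{5}$ ($p = 4 \cdot \frac{1}{5} = \frac{4}{5} \approx 0.8$)
$j = - \frac{456}{5}$ ($j = - 24 \left(\frac{4}{5} + 3\right) = \left(-24\right) \frac{19}{5} = - \frac{456}{5} \approx -91.2$)
$\frac{V}{-27111} - \frac{23195}{16 \left(j - 75\right)} = \frac{612}{-27111} - \frac{23195}{16 \left(- \frac{456}{5} - 75\right)} = 612 \left(- \frac{1}{27111}\right) - \frac{23195}{16 \left(- \frac{831}{5}\right)} = - \frac{204}{9037} - \frac{23195}{- \frac{13296}{5}} = - \frac{204}{9037} - - \frac{115975}{13296} = - \frac{204}{9037} + \frac{115975}{13296} = \frac{1045353691}{120155952}$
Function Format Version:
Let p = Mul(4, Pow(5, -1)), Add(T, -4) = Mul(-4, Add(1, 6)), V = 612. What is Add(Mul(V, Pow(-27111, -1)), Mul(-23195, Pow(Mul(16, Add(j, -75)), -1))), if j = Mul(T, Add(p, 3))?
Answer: Rational(1045353691, 120155952) ≈ 8.7000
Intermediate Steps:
T = -24 (T = Add(4, Mul(-4, Add(1, 6))) = Add(4, Mul(-4, 7)) = Add(4, -28) = -24)
p = Rational(4, 5) (p = Mul(4, Rational(1, 5)) = Rational(4, 5) ≈ 0.80000)
j = Rational(-456, 5) (j = Mul(-24, Add(Rational(4, 5), 3)) = Mul(-24, Rational(19, 5)) = Rational(-456, 5) ≈ -91.200)
Add(Mul(V, Pow(-27111, -1)), Mul(-23195, Pow(Mul(16, Add(j, -75)), -1))) = Add(Mul(612, Pow(-27111, -1)), Mul(-23195, Pow(Mul(16, Add(Rational(-456, 5), -75)), -1))) = Add(Mul(612, Rational(-1, 27111)), Mul(-23195, Pow(Mul(16, Rational(-831, 5)), -1))) = Add(Rational(-204, 9037), Mul(-23195, Pow(Rational(-13296, 5), -1))) = Add(Rational(-204, 9037), Mul(-23195, Rational(-5, 13296))) = Add(Rational(-204, 9037), Rational(115975, 13296)) = Rational(1045353691, 120155952)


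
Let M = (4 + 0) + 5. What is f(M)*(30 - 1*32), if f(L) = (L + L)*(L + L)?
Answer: -648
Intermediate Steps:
M = 9 (M = 4 + 5 = 9)
f(L) = 4*L² (f(L) = (2*L)*(2*L) = 4*L²)
f(M)*(30 - 1*32) = (4*9²)*(30 - 1*32) = (4*81)*(30 - 32) = 324*(-2) = -648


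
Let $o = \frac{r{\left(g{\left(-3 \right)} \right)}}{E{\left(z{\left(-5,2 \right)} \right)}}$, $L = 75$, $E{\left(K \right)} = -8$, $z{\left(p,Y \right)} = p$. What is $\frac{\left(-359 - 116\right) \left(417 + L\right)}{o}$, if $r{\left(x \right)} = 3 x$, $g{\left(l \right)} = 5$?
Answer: $124640$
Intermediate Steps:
$o = - \frac{15}{8}$ ($o = \frac{3 \cdot 5}{-8} = 15 \left(- \frac{1}{8}\right) = - \frac{15}{8} \approx -1.875$)
$\frac{\left(-359 - 116\right) \left(417 + L\right)}{o} = \frac{\left(-359 - 116\right) \left(417 + 75\right)}{- \frac{15}{8}} = \left(-475\right) 492 \left(- \frac{8}{15}\right) = \left(-233700\right) \left(- \frac{8}{15}\right) = 124640$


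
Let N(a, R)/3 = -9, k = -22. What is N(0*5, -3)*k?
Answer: 594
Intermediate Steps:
N(a, R) = -27 (N(a, R) = 3*(-9) = -27)
N(0*5, -3)*k = -27*(-22) = 594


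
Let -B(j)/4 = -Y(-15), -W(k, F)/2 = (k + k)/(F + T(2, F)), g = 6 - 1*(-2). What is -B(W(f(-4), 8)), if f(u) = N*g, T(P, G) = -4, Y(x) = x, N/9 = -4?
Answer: 60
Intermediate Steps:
g = 8 (g = 6 + 2 = 8)
N = -36 (N = 9*(-4) = -36)
f(u) = -288 (f(u) = -36*8 = -288)
W(k, F) = -4*k/(-4 + F) (W(k, F) = -2*(k + k)/(F - 4) = -2*2*k/(-4 + F) = -4*k/(-4 + F))
B(j) = -60 (B(j) = -(-4)*(-15) = -4*15 = -60)
-B(W(f(-4), 8)) = -1*(-60) = 60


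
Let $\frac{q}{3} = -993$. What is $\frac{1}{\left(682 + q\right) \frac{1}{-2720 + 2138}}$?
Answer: $\frac{582}{2297} \approx 0.25337$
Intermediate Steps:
$q = -2979$ ($q = 3 \left(-993\right) = -2979$)
$\frac{1}{\left(682 + q\right) \frac{1}{-2720 + 2138}} = \frac{1}{\left(682 - 2979\right) \frac{1}{-2720 + 2138}} = \frac{1}{\left(-2297\right) \frac{1}{-582}} = \frac{1}{\left(-2297\right) \left(- \frac{1}{582}\right)} = \frac{1}{\frac{2297}{582}} = \frac{582}{2297}$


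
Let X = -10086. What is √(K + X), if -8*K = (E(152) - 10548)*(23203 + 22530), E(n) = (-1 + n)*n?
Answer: I*√283676410/2 ≈ 8421.3*I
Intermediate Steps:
E(n) = n*(-1 + n)
K = -141818033/2 (K = -(152*(-1 + 152) - 10548)*(23203 + 22530)/8 = -(152*151 - 10548)*45733/8 = -(22952 - 10548)*45733/8 = -3101*45733/2 = -⅛*567272132 = -141818033/2 ≈ -7.0909e+7)
√(K + X) = √(-141818033/2 - 10086) = √(-141838205/2) = I*√283676410/2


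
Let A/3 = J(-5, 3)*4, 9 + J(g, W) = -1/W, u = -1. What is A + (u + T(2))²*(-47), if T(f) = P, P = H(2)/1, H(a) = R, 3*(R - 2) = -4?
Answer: -1055/9 ≈ -117.22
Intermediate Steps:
R = ⅔ (R = 2 + (⅓)*(-4) = 2 - 4/3 = ⅔ ≈ 0.66667)
H(a) = ⅔
J(g, W) = -9 - 1/W
P = ⅔ (P = (⅔)/1 = (⅔)*1 = ⅔ ≈ 0.66667)
T(f) = ⅔
A = -112 (A = 3*((-9 - 1/3)*4) = 3*((-9 - 1*⅓)*4) = 3*((-9 - ⅓)*4) = 3*(-28/3*4) = 3*(-112/3) = -112)
A + (u + T(2))²*(-47) = -112 + (-1 + ⅔)²*(-47) = -112 + (-⅓)²*(-47) = -112 + (⅑)*(-47) = -112 - 47/9 = -1055/9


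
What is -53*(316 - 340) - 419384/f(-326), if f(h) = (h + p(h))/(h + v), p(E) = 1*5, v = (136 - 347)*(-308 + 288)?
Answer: 544496536/107 ≈ 5.0888e+6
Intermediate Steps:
v = 4220 (v = -211*(-20) = 4220)
p(E) = 5
f(h) = (5 + h)/(4220 + h) (f(h) = (h + 5)/(h + 4220) = (5 + h)/(4220 + h))
-53*(316 - 340) - 419384/f(-326) = -53*(316 - 340) - 419384/((5 - 326)/(4220 - 326)) = -53*(-24) - 419384/(-321/3894) = 1272 - 419384/((1/3894)*(-321)) = 1272 - 419384/(-107/1298) = 1272 - 419384*(-1298)/107 = 1272 - 1*(-544360432/107) = 1272 + 544360432/107 = 544496536/107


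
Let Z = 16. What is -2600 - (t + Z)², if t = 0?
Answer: -2856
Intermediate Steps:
-2600 - (t + Z)² = -2600 - (0 + 16)² = -2600 - 1*16² = -2600 - 1*256 = -2600 - 256 = -2856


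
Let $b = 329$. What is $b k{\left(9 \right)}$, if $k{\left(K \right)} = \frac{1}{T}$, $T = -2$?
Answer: $- \frac{329}{2} \approx -164.5$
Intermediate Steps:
$k{\left(K \right)} = - \frac{1}{2}$ ($k{\left(K \right)} = \frac{1}{-2} = - \frac{1}{2}$)
$b k{\left(9 \right)} = 329 \left(- \frac{1}{2}\right) = - \frac{329}{2}$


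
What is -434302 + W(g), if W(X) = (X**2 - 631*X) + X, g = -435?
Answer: 28973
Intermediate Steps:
W(X) = X**2 - 630*X
-434302 + W(g) = -434302 - 435*(-630 - 435) = -434302 - 435*(-1065) = -434302 + 463275 = 28973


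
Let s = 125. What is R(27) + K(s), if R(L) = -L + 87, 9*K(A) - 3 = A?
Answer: 668/9 ≈ 74.222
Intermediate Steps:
K(A) = ⅓ + A/9
R(L) = 87 - L
R(27) + K(s) = (87 - 1*27) + (⅓ + (⅑)*125) = (87 - 27) + (⅓ + 125/9) = 60 + 128/9 = 668/9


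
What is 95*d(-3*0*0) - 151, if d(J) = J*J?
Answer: -151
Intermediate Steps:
d(J) = J**2
95*d(-3*0*0) - 151 = 95*(-3*0*0)**2 - 151 = 95*(-0*0)**2 - 151 = 95*(-1*0)**2 - 151 = 95*0**2 - 151 = 95*0 - 151 = 0 - 151 = -151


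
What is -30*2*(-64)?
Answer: 3840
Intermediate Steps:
-30*2*(-64) = -60*(-64) = 3840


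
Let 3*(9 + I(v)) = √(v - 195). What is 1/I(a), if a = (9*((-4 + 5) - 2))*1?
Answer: -27/311 - 2*I*√51/311 ≈ -0.086817 - 0.045926*I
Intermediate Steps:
a = -9 (a = (9*(1 - 2))*1 = (9*(-1))*1 = -9*1 = -9)
I(v) = -9 + √(-195 + v)/3 (I(v) = -9 + √(v - 195)/3 = -9 + √(-195 + v)/3)
1/I(a) = 1/(-9 + √(-195 - 9)/3) = 1/(-9 + √(-204)/3) = 1/(-9 + (2*I*√51)/3) = 1/(-9 + 2*I*√51/3)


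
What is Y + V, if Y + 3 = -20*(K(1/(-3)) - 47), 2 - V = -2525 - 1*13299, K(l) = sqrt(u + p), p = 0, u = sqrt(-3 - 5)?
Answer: 16763 - 20*2**(3/4)*sqrt(I) ≈ 16739.0 - 23.784*I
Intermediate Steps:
u = 2*I*sqrt(2) (u = sqrt(-8) = 2*I*sqrt(2) ≈ 2.8284*I)
K(l) = 2**(3/4)*sqrt(I) (K(l) = sqrt(2*I*sqrt(2) + 0) = sqrt(2*I*sqrt(2)) = 2**(3/4)*sqrt(I))
V = 15826 (V = 2 - (-2525 - 1*13299) = 2 - (-2525 - 13299) = 2 - 1*(-15824) = 2 + 15824 = 15826)
Y = 937 - 20*2**(3/4)*sqrt(I) (Y = -3 - 20*(2**(3/4)*sqrt(I) - 47) = -3 - 20*(-47 + 2**(3/4)*sqrt(I)) = -3 + (940 - 20*2**(3/4)*sqrt(I)) = 937 - 20*2**(3/4)*sqrt(I) ≈ 913.22 - 23.784*I)
Y + V = (937 - 20*2**(3/4)*sqrt(I)) + 15826 = 16763 - 20*2**(3/4)*sqrt(I)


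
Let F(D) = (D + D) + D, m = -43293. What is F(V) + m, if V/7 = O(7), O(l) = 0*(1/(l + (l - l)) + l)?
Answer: -43293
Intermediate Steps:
O(l) = 0 (O(l) = 0*(1/(l + 0) + l) = 0*(1/l + l) = 0*(l + 1/l) = 0)
V = 0 (V = 7*0 = 0)
F(D) = 3*D (F(D) = 2*D + D = 3*D)
F(V) + m = 3*0 - 43293 = 0 - 43293 = -43293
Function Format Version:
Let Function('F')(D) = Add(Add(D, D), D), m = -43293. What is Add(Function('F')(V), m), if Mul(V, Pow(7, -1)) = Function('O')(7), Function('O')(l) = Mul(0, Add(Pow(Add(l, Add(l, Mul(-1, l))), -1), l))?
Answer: -43293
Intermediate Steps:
Function('O')(l) = 0 (Function('O')(l) = Mul(0, Add(Pow(Add(l, 0), -1), l)) = Mul(0, Add(Pow(l, -1), l)) = Mul(0, Add(l, Pow(l, -1))) = 0)
V = 0 (V = Mul(7, 0) = 0)
Function('F')(D) = Mul(3, D) (Function('F')(D) = Add(Mul(2, D), D) = Mul(3, D))
Add(Function('F')(V), m) = Add(Mul(3, 0), -43293) = Add(0, -43293) = -43293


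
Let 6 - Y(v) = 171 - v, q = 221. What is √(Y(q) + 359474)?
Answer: √359530 ≈ 599.61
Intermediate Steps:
Y(v) = -165 + v (Y(v) = 6 - (171 - v) = 6 + (-171 + v) = -165 + v)
√(Y(q) + 359474) = √((-165 + 221) + 359474) = √(56 + 359474) = √359530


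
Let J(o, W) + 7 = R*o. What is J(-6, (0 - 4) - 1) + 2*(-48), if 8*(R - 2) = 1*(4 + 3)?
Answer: -481/4 ≈ -120.25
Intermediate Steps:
R = 23/8 (R = 2 + (1*(4 + 3))/8 = 2 + (1*7)/8 = 2 + (⅛)*7 = 2 + 7/8 = 23/8 ≈ 2.8750)
J(o, W) = -7 + 23*o/8
J(-6, (0 - 4) - 1) + 2*(-48) = (-7 + (23/8)*(-6)) + 2*(-48) = (-7 - 69/4) - 96 = -97/4 - 96 = -481/4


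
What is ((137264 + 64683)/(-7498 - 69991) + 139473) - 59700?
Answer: 6181328050/77489 ≈ 79770.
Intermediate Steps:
((137264 + 64683)/(-7498 - 69991) + 139473) - 59700 = (201947/(-77489) + 139473) - 59700 = (201947*(-1/77489) + 139473) - 59700 = (-201947/77489 + 139473) - 59700 = 10807421350/77489 - 59700 = 6181328050/77489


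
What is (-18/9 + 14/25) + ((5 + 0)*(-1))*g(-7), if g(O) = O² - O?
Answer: -7036/25 ≈ -281.44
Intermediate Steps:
(-18/9 + 14/25) + ((5 + 0)*(-1))*g(-7) = (-18/9 + 14/25) + ((5 + 0)*(-1))*(-7*(-1 - 7)) = (-18*⅑ + 14*(1/25)) + (5*(-1))*(-7*(-8)) = (-2 + 14/25) - 5*56 = -36/25 - 280 = -7036/25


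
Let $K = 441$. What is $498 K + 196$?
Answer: $219814$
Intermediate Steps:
$498 K + 196 = 498 \cdot 441 + 196 = 219618 + 196 = 219814$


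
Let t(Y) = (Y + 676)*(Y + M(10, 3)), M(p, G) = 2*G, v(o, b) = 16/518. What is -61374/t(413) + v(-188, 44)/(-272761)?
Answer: -1445258652118/10744907622603 ≈ -0.13451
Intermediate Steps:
v(o, b) = 8/259 (v(o, b) = 16*(1/518) = 8/259)
t(Y) = (6 + Y)*(676 + Y) (t(Y) = (Y + 676)*(Y + 2*3) = (676 + Y)*(Y + 6) = (676 + Y)*(6 + Y) = (6 + Y)*(676 + Y))
-61374/t(413) + v(-188, 44)/(-272761) = -61374/(4056 + 413² + 682*413) + (8/259)/(-272761) = -61374/(4056 + 170569 + 281666) + (8/259)*(-1/272761) = -61374/456291 - 8/70645099 = -61374*1/456291 - 8/70645099 = -20458/152097 - 8/70645099 = -1445258652118/10744907622603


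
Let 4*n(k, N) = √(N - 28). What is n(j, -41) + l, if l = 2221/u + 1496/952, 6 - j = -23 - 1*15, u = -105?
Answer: -2056/105 + I*√69/4 ≈ -19.581 + 2.0767*I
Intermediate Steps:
j = 44 (j = 6 - (-23 - 1*15) = 6 - (-23 - 15) = 6 - 1*(-38) = 6 + 38 = 44)
n(k, N) = √(-28 + N)/4 (n(k, N) = √(N - 28)/4 = √(-28 + N)/4)
l = -2056/105 (l = 2221/(-105) + 1496/952 = 2221*(-1/105) + 1496*(1/952) = -2221/105 + 11/7 = -2056/105 ≈ -19.581)
n(j, -41) + l = √(-28 - 41)/4 - 2056/105 = √(-69)/4 - 2056/105 = (I*√69)/4 - 2056/105 = I*√69/4 - 2056/105 = -2056/105 + I*√69/4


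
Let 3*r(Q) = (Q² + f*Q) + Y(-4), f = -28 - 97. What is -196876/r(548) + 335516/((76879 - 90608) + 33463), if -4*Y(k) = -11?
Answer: 132238841162/9148948809 ≈ 14.454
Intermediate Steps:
f = -125
Y(k) = 11/4 (Y(k) = -¼*(-11) = 11/4)
r(Q) = 11/12 - 125*Q/3 + Q²/3 (r(Q) = ((Q² - 125*Q) + 11/4)/3 = (11/4 + Q² - 125*Q)/3 = 11/12 - 125*Q/3 + Q²/3)
-196876/r(548) + 335516/((76879 - 90608) + 33463) = -196876/(11/12 - 125/3*548 + (⅓)*548²) + 335516/((76879 - 90608) + 33463) = -196876/(11/12 - 68500/3 + (⅓)*300304) + 335516/(-13729 + 33463) = -196876/(11/12 - 68500/3 + 300304/3) + 335516/19734 = -196876/927227/12 + 335516*(1/19734) = -196876*12/927227 + 167758/9867 = -2362512/927227 + 167758/9867 = 132238841162/9148948809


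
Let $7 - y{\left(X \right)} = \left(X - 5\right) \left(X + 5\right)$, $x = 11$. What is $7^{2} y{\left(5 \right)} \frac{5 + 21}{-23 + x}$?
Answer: $- \frac{4459}{6} \approx -743.17$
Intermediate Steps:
$y{\left(X \right)} = 7 - \left(-5 + X\right) \left(5 + X\right)$ ($y{\left(X \right)} = 7 - \left(X - 5\right) \left(X + 5\right) = 7 - \left(-5 + X\right) \left(5 + X\right)$)
$7^{2} y{\left(5 \right)} \frac{5 + 21}{-23 + x} = 7^{2} \left(32 - 5^{2}\right) \frac{5 + 21}{-23 + 11} = 49 \left(32 - 25\right) \frac{26}{-12} = 49 \left(32 - 25\right) 26 \left(- \frac{1}{12}\right) = 49 \cdot 7 \left(- \frac{13}{6}\right) = 343 \left(- \frac{13}{6}\right) = - \frac{4459}{6}$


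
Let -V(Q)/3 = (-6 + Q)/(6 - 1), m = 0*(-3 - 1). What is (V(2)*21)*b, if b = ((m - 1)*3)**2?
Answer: 2268/5 ≈ 453.60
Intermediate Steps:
m = 0 (m = 0*(-4) = 0)
V(Q) = 18/5 - 3*Q/5 (V(Q) = -3*(-6 + Q)/(6 - 1) = -3*(-6 + Q)/5 = -3*(-6/5 + Q/5) = 18/5 - 3*Q/5)
b = 9 (b = ((0 - 1)*3)**2 = (-1*3)**2 = (-3)**2 = 9)
(V(2)*21)*b = ((18/5 - 3/5*2)*21)*9 = ((18/5 - 6/5)*21)*9 = ((12/5)*21)*9 = (252/5)*9 = 2268/5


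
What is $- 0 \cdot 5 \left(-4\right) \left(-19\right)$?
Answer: $0$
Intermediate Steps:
$- 0 \cdot 5 \left(-4\right) \left(-19\right) = - 0 \left(-4\right) \left(-19\right) = - 0 \left(-19\right) = \left(-1\right) 0 = 0$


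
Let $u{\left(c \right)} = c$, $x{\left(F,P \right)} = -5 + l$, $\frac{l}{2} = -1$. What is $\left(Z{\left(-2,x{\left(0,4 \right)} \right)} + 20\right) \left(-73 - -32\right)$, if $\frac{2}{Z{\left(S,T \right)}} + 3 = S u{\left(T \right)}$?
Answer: $- \frac{9102}{11} \approx -827.45$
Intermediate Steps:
$l = -2$ ($l = 2 \left(-1\right) = -2$)
$x{\left(F,P \right)} = -7$ ($x{\left(F,P \right)} = -5 - 2 = -7$)
$Z{\left(S,T \right)} = \frac{2}{-3 + S T}$
$\left(Z{\left(-2,x{\left(0,4 \right)} \right)} + 20\right) \left(-73 - -32\right) = \left(\frac{2}{-3 - -14} + 20\right) \left(-73 - -32\right) = \left(\frac{2}{-3 + 14} + 20\right) \left(-73 + 32\right) = \left(\frac{2}{11} + 20\right) \left(-41\right) = \frac{222}{11} \left(-41\right) = - \frac{9102}{11}$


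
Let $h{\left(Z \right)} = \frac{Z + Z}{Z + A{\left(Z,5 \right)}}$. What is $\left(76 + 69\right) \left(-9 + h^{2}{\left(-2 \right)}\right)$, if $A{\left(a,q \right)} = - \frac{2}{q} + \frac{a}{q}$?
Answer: $- \frac{49445}{49} \approx -1009.1$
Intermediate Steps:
$h{\left(Z \right)} = \frac{2 Z}{- \frac{2}{5} + \frac{6 Z}{5}}$ ($h{\left(Z \right)} = \frac{Z + Z}{Z + \frac{-2 + Z}{5}} = \frac{2 Z}{Z + \frac{-2 + Z}{5}} = \frac{2 Z}{Z + \left(- \frac{2}{5} + \frac{Z}{5}\right)} = \frac{2 Z}{- \frac{2}{5} + \frac{6 Z}{5}}$)
$\left(76 + 69\right) \left(-9 + h^{2}{\left(-2 \right)}\right) = \left(76 + 69\right) \left(-9 + \left(5 \left(-2\right) \frac{1}{-1 + 3 \left(-2\right)}\right)^{2}\right) = 145 \left(-9 + \left(5 \left(-2\right) \frac{1}{-1 - 6}\right)^{2}\right) = 145 \left(-9 + \left(5 \left(-2\right) \frac{1}{-7}\right)^{2}\right) = 145 \left(-9 + \left(5 \left(-2\right) \left(- \frac{1}{7}\right)\right)^{2}\right) = 145 \left(-9 + \left(\frac{10}{7}\right)^{2}\right) = 145 \left(-9 + \frac{100}{49}\right) = 145 \left(- \frac{341}{49}\right) = - \frac{49445}{49}$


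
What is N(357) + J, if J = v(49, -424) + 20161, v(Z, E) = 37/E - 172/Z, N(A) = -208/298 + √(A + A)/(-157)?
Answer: 62397578351/3095624 - √714/157 ≈ 20157.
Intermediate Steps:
N(A) = -104/149 - √2*√A/157 (N(A) = -208*1/298 + √(2*A)*(-1/157) = -104/149 + (√2*√A)*(-1/157) = -104/149 - √2*√A/157)
v(Z, E) = -172/Z + 37/E
J = 418790195/20776 (J = (-172/49 + 37/(-424)) + 20161 = (-172*1/49 + 37*(-1/424)) + 20161 = (-172/49 - 37/424) + 20161 = -74741/20776 + 20161 = 418790195/20776 ≈ 20157.)
N(357) + J = (-104/149 - √2*√357/157) + 418790195/20776 = (-104/149 - √714/157) + 418790195/20776 = 62397578351/3095624 - √714/157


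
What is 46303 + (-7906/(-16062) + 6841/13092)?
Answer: 1622829955301/35047284 ≈ 46304.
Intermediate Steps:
46303 + (-7906/(-16062) + 6841/13092) = 46303 + (-7906*(-1/16062) + 6841*(1/13092)) = 46303 + (3953/8031 + 6841/13092) = 46303 + 35564249/35047284 = 1622829955301/35047284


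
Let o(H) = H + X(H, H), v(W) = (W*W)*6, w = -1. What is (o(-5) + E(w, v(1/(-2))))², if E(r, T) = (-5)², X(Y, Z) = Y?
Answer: 225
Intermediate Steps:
v(W) = 6*W² (v(W) = W²*6 = 6*W²)
E(r, T) = 25
o(H) = 2*H (o(H) = H + H = 2*H)
(o(-5) + E(w, v(1/(-2))))² = (2*(-5) + 25)² = (-10 + 25)² = 15² = 225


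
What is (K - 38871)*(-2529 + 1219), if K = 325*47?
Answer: 30910760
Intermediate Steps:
K = 15275
(K - 38871)*(-2529 + 1219) = (15275 - 38871)*(-2529 + 1219) = -23596*(-1310) = 30910760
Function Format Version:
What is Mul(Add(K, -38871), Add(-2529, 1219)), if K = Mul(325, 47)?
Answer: 30910760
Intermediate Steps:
K = 15275
Mul(Add(K, -38871), Add(-2529, 1219)) = Mul(Add(15275, -38871), Add(-2529, 1219)) = Mul(-23596, -1310) = 30910760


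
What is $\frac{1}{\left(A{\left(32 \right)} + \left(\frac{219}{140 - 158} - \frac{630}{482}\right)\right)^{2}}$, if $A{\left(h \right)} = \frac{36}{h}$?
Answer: $\frac{33454656}{5101530625} \approx 0.0065578$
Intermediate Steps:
$\frac{1}{\left(A{\left(32 \right)} + \left(\frac{219}{140 - 158} - \frac{630}{482}\right)\right)^{2}} = \frac{1}{\left(\frac{36}{32} + \left(\frac{219}{140 - 158} - \frac{630}{482}\right)\right)^{2}} = \frac{1}{\left(36 \cdot \frac{1}{32} + \left(\frac{219}{-18} - \frac{315}{241}\right)\right)^{2}} = \frac{1}{\left(\frac{9}{8} + \left(219 \left(- \frac{1}{18}\right) - \frac{315}{241}\right)\right)^{2}} = \frac{1}{\left(\frac{9}{8} - \frac{19483}{1446}\right)^{2}} = \frac{1}{\left(- \frac{71425}{5784}\right)^{2}} = \frac{1}{\frac{5101530625}{33454656}} = \frac{33454656}{5101530625}$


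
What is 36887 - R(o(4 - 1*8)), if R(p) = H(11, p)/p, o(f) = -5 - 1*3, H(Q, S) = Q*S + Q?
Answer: 295019/8 ≈ 36877.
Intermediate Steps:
H(Q, S) = Q + Q*S
o(f) = -8 (o(f) = -5 - 3 = -8)
R(p) = (11 + 11*p)/p (R(p) = (11*(1 + p))/p = (11 + 11*p)/p)
36887 - R(o(4 - 1*8)) = 36887 - (11 + 11/(-8)) = 36887 - (11 + 11*(-⅛)) = 36887 - (11 - 11/8) = 36887 - 1*77/8 = 36887 - 77/8 = 295019/8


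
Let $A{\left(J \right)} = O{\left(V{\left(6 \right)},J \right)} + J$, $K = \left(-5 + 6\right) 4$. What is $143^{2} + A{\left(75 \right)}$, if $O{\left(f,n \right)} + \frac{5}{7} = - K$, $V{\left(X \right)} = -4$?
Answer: $\frac{143635}{7} \approx 20519.0$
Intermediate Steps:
$K = 4$ ($K = 1 \cdot 4 = 4$)
$O{\left(f,n \right)} = - \frac{33}{7}$ ($O{\left(f,n \right)} = - \frac{5}{7} - 4 = - \frac{33}{7}$)
$A{\left(J \right)} = - \frac{33}{7} + J$
$143^{2} + A{\left(75 \right)} = 143^{2} + \left(- \frac{33}{7} + 75\right) = 20449 + \frac{492}{7} = \frac{143635}{7}$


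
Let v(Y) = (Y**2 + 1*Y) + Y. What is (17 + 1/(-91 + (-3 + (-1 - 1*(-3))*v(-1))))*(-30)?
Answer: -8155/16 ≈ -509.69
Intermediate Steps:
v(Y) = Y**2 + 2*Y (v(Y) = (Y**2 + Y) + Y = (Y + Y**2) + Y = Y**2 + 2*Y)
(17 + 1/(-91 + (-3 + (-1 - 1*(-3))*v(-1))))*(-30) = (17 + 1/(-91 + (-3 + (-1 - 1*(-3))*(-(2 - 1)))))*(-30) = (17 + 1/(-91 + (-3 + (-1 + 3)*(-1*1))))*(-30) = (17 + 1/(-91 + (-3 + 2*(-1))))*(-30) = (17 + 1/(-91 + (-3 - 2)))*(-30) = (17 + 1/(-91 - 5))*(-30) = (17 + 1/(-96))*(-30) = (17 - 1/96)*(-30) = (1631/96)*(-30) = -8155/16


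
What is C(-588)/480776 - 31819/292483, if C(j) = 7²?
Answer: -15283479877/140618806808 ≈ -0.10869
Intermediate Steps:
C(j) = 49
C(-588)/480776 - 31819/292483 = 49/480776 - 31819/292483 = -15283479877/140618806808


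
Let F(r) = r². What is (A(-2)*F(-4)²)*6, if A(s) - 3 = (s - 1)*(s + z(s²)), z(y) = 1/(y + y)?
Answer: 13248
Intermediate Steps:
z(y) = 1/(2*y)
A(s) = 3 + (-1 + s)*(s + 1/(2*s²)) (A(s) = 3 + (s - 1)*(s + 1/(2*(s²))) = 3 + (-1 + s)*(s + 1/(2*s²)))
(A(-2)*F(-4)²)*6 = ((3 + (-2)² + (½)/(-2) - 1*(-2) - ½/(-2)²)*((-4)²)²)*6 = ((3 + 4 + (½)*(-½) + 2 - ½*¼)*16²)*6 = ((3 + 4 - ¼ + 2 - ⅛)*256)*6 = ((69/8)*256)*6 = 2208*6 = 13248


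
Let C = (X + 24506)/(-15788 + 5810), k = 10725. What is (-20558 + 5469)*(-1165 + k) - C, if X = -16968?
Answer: -719667436991/4989 ≈ -1.4425e+8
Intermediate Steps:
C = -3769/4989 (C = (-16968 + 24506)/(-15788 + 5810) = 7538/(-9978) = 7538*(-1/9978) = -3769/4989 ≈ -0.75546)
(-20558 + 5469)*(-1165 + k) - C = (-20558 + 5469)*(-1165 + 10725) - 1*(-3769/4989) = -15089*9560 + 3769/4989 = -144250840 + 3769/4989 = -719667436991/4989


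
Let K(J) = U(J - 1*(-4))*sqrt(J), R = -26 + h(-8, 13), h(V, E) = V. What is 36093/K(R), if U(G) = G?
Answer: 12031*I*sqrt(34)/340 ≈ 206.33*I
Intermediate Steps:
R = -34 (R = -26 - 8 = -34)
K(J) = sqrt(J)*(4 + J) (K(J) = (J - 1*(-4))*sqrt(J) = (J + 4)*sqrt(J) = (4 + J)*sqrt(J) = sqrt(J)*(4 + J))
36093/K(R) = 36093/((sqrt(-34)*(4 - 34))) = 36093/(((I*sqrt(34))*(-30))) = 36093/((-30*I*sqrt(34))) = 36093*(I*sqrt(34)/1020) = 12031*I*sqrt(34)/340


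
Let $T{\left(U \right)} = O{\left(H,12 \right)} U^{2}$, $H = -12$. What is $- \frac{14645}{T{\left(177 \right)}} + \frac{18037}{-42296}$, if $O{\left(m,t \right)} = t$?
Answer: $- \frac{108829397}{233839656} \approx -0.4654$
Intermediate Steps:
$T{\left(U \right)} = 12 U^{2}$
$- \frac{14645}{T{\left(177 \right)}} + \frac{18037}{-42296} = - \frac{14645}{12 \cdot 177^{2}} + \frac{18037}{-42296} = - \frac{14645}{12 \cdot 31329} + 18037 \left(- \frac{1}{42296}\right) = - \frac{14645}{375948} - \frac{1061}{2488} = - \frac{108829397}{233839656}$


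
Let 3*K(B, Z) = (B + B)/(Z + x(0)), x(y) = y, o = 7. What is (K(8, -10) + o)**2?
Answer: 9409/225 ≈ 41.818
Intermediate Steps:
K(B, Z) = 2*B/(3*Z) (K(B, Z) = ((B + B)/(Z + 0))/3 = ((2*B)/Z)/3 = (2*B/Z)/3 = 2*B/(3*Z))
(K(8, -10) + o)**2 = ((2/3)*8/(-10) + 7)**2 = ((2/3)*8*(-1/10) + 7)**2 = (-8/15 + 7)**2 = (97/15)**2 = 9409/225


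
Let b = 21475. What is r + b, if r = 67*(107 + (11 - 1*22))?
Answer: 27907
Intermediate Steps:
r = 6432 (r = 67*(107 + (11 - 22)) = 67*(107 - 11) = 67*96 = 6432)
r + b = 6432 + 21475 = 27907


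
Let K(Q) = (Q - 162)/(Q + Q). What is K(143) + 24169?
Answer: 6912315/286 ≈ 24169.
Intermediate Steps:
K(Q) = (-162 + Q)/(2*Q) (K(Q) = (-162 + Q)/((2*Q)) = (-162 + Q)*(1/(2*Q)) = (-162 + Q)/(2*Q))
K(143) + 24169 = (1/2)*(-162 + 143)/143 + 24169 = (1/2)*(1/143)*(-19) + 24169 = -19/286 + 24169 = 6912315/286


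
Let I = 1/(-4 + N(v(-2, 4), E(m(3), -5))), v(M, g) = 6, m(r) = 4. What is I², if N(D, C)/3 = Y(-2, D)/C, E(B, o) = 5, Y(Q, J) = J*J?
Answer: 25/7744 ≈ 0.0032283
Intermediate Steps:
Y(Q, J) = J²
N(D, C) = 3*D²/C (N(D, C) = 3*(D²/C) = 3*D²/C)
I = 5/88 (I = 1/(-4 + 3*6²/5) = 1/(-4 + 3*(⅕)*36) = 1/(-4 + 108/5) = 1/(88/5) = 5/88 ≈ 0.056818)
I² = (5/88)² = 25/7744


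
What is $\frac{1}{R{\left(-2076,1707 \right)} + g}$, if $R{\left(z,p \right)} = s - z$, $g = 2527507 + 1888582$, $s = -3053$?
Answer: $\frac{1}{4415112} \approx 2.2649 \cdot 10^{-7}$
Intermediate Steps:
$g = 4416089$
$R{\left(z,p \right)} = -3053 - z$
$\frac{1}{R{\left(-2076,1707 \right)} + g} = \frac{1}{\left(-3053 - -2076\right) + 4416089} = \frac{1}{\left(-3053 + 2076\right) + 4416089} = \frac{1}{-977 + 4416089} = \frac{1}{4415112}$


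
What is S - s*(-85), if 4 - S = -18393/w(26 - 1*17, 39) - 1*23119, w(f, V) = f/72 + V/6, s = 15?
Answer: 1440238/53 ≈ 27174.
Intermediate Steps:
w(f, V) = V/6 + f/72 (w(f, V) = f*(1/72) + V*(1/6) = f/72 + V/6 = V/6 + f/72)
S = 1372663/53 (S = 4 - (-18393/((1/6)*39 + (26 - 1*17)/72) - 1*23119) = 4 - (-18393/(13/2 + (26 - 17)/72) - 23119) = 4 - (-18393/(13/2 + (1/72)*9) - 23119) = 4 - (-18393/(13/2 + 1/8) - 23119) = 4 - (-18393/53/8 - 23119) = 4 - (-18393*8/53 - 23119) = 4 - (-147144/53 - 23119) = 4 - 1*(-1372451/53) = 4 + 1372451/53 = 1372663/53 ≈ 25899.)
S - s*(-85) = 1372663/53 - 15*(-85) = 1372663/53 - 1*(-1275) = 1372663/53 + 1275 = 1440238/53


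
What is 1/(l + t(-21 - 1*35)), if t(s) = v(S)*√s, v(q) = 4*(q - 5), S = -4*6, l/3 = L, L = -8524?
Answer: I/(4*(-6393*I + 58*√14)) ≈ -3.906e-5 + 1.3259e-6*I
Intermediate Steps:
l = -25572 (l = 3*(-8524) = -25572)
S = -24
v(q) = -20 + 4*q (v(q) = 4*(-5 + q) = -20 + 4*q)
t(s) = -116*√s (t(s) = (-20 + 4*(-24))*√s = (-20 - 96)*√s = -116*√s)
1/(l + t(-21 - 1*35)) = 1/(-25572 - 116*√(-21 - 1*35)) = 1/(-25572 - 116*√(-21 - 35)) = 1/(-25572 - 232*I*√14)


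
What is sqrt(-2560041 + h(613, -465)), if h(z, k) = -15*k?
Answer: 3*I*sqrt(283674) ≈ 1597.8*I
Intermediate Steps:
sqrt(-2560041 + h(613, -465)) = sqrt(-2560041 - 15*(-465)) = sqrt(-2560041 + 6975) = sqrt(-2553066) = 3*I*sqrt(283674)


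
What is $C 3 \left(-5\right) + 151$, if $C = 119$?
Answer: $-1634$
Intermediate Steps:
$C 3 \left(-5\right) + 151 = 119 \cdot 3 \left(-5\right) + 151 = 119 \left(-15\right) + 151 = -1785 + 151 = -1634$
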